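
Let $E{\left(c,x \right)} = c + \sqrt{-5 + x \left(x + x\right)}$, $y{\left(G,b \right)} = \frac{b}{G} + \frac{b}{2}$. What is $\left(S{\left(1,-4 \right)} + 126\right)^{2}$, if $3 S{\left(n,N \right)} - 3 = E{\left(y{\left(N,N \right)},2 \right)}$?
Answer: $\frac{\left(380 + \sqrt{3}\right)^{2}}{9} \approx 16191.0$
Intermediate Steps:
$y{\left(G,b \right)} = \frac{b}{2} + \frac{b}{G}$ ($y{\left(G,b \right)} = \frac{b}{G} + b \frac{1}{2} = \frac{b}{G} + \frac{b}{2} = \frac{b}{2} + \frac{b}{G}$)
$E{\left(c,x \right)} = c + \sqrt{-5 + 2 x^{2}}$ ($E{\left(c,x \right)} = c + \sqrt{-5 + x 2 x} = c + \sqrt{-5 + 2 x^{2}}$)
$S{\left(n,N \right)} = \frac{4}{3} + \frac{\sqrt{3}}{3} + \frac{N}{6}$ ($S{\left(n,N \right)} = 1 + \frac{\left(\frac{N}{2} + \frac{N}{N}\right) + \sqrt{-5 + 2 \cdot 2^{2}}}{3} = 1 + \frac{\left(\frac{N}{2} + 1\right) + \sqrt{-5 + 2 \cdot 4}}{3} = 1 + \frac{\left(1 + \frac{N}{2}\right) + \sqrt{-5 + 8}}{3} = 1 + \frac{\left(1 + \frac{N}{2}\right) + \sqrt{3}}{3} = 1 + \frac{1 + \sqrt{3} + \frac{N}{2}}{3} = 1 + \left(\frac{1}{3} + \frac{\sqrt{3}}{3} + \frac{N}{6}\right) = \frac{4}{3} + \frac{\sqrt{3}}{3} + \frac{N}{6}$)
$\left(S{\left(1,-4 \right)} + 126\right)^{2} = \left(\left(\frac{4}{3} + \frac{\sqrt{3}}{3} + \frac{1}{6} \left(-4\right)\right) + 126\right)^{2} = \left(\left(\frac{4}{3} + \frac{\sqrt{3}}{3} - \frac{2}{3}\right) + 126\right)^{2} = \left(\left(\frac{2}{3} + \frac{\sqrt{3}}{3}\right) + 126\right)^{2} = \left(\frac{380}{3} + \frac{\sqrt{3}}{3}\right)^{2}$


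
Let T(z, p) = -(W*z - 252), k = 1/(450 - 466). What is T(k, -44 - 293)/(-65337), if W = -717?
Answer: -1105/348464 ≈ -0.0031711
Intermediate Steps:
k = -1/16 (k = 1/(-16) = -1/16 ≈ -0.062500)
T(z, p) = 252 + 717*z (T(z, p) = -(-717*z - 252) = -(-252 - 717*z) = 252 + 717*z)
T(k, -44 - 293)/(-65337) = (252 + 717*(-1/16))/(-65337) = (252 - 717/16)*(-1/65337) = (3315/16)*(-1/65337) = -1105/348464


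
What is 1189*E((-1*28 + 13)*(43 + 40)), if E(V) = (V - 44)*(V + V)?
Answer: 3816226290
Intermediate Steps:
E(V) = 2*V*(-44 + V) (E(V) = (-44 + V)*(2*V) = 2*V*(-44 + V))
1189*E((-1*28 + 13)*(43 + 40)) = 1189*(2*((-1*28 + 13)*(43 + 40))*(-44 + (-1*28 + 13)*(43 + 40))) = 1189*(2*((-28 + 13)*83)*(-44 + (-28 + 13)*83)) = 1189*(2*(-15*83)*(-44 - 15*83)) = 1189*(2*(-1245)*(-44 - 1245)) = 1189*(2*(-1245)*(-1289)) = 1189*3209610 = 3816226290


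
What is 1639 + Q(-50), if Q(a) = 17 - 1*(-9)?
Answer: 1665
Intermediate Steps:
Q(a) = 26 (Q(a) = 17 + 9 = 26)
1639 + Q(-50) = 1639 + 26 = 1665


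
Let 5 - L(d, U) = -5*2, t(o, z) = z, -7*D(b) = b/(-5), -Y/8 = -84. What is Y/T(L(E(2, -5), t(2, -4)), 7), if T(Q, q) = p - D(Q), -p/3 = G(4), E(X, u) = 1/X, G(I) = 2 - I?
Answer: 1568/13 ≈ 120.62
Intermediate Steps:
Y = 672 (Y = -8*(-84) = 672)
D(b) = b/35 (D(b) = -b/(7*(-5)) = -b*(-1)/(7*5) = -(-1)*b/35 = b/35)
L(d, U) = 15 (L(d, U) = 5 - (-5)*2 = 5 - 1*(-10) = 5 + 10 = 15)
p = 6 (p = -3*(2 - 1*4) = -3*(2 - 4) = -3*(-2) = 6)
T(Q, q) = 6 - Q/35
Y/T(L(E(2, -5), t(2, -4)), 7) = 672/(6 - 1/35*15) = 672/(6 - 3/7) = 672/(39/7) = 672*(7/39) = 1568/13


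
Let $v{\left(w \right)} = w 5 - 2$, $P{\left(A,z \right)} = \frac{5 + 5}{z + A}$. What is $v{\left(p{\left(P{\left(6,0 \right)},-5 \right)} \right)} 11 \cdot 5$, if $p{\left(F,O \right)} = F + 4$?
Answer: $\frac{4345}{3} \approx 1448.3$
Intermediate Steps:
$P{\left(A,z \right)} = \frac{10}{A + z}$
$p{\left(F,O \right)} = 4 + F$
$v{\left(w \right)} = -2 + 5 w$ ($v{\left(w \right)} = 5 w - 2 = -2 + 5 w$)
$v{\left(p{\left(P{\left(6,0 \right)},-5 \right)} \right)} 11 \cdot 5 = \left(-2 + 5 \left(4 + \frac{10}{6 + 0}\right)\right) 11 \cdot 5 = \left(-2 + 5 \left(4 + \frac{10}{6}\right)\right) 11 \cdot 5 = \left(-2 + 5 \left(4 + 10 \cdot \frac{1}{6}\right)\right) 11 \cdot 5 = \left(-2 + 5 \left(4 + \frac{5}{3}\right)\right) 11 \cdot 5 = \left(-2 + 5 \cdot \frac{17}{3}\right) 11 \cdot 5 = \left(-2 + \frac{85}{3}\right) 11 \cdot 5 = \frac{79}{3} \cdot 11 \cdot 5 = \frac{869}{3} \cdot 5 = \frac{4345}{3}$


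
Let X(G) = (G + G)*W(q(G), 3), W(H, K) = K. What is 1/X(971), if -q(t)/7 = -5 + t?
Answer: 1/5826 ≈ 0.00017164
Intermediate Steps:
q(t) = 35 - 7*t (q(t) = -7*(-5 + t) = 35 - 7*t)
X(G) = 6*G (X(G) = (G + G)*3 = (2*G)*3 = 6*G)
1/X(971) = 1/(6*971) = 1/5826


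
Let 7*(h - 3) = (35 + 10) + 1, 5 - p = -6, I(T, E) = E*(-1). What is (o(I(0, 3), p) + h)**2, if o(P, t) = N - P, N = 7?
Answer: 18769/49 ≈ 383.04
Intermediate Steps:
I(T, E) = -E
p = 11 (p = 5 - 1*(-6) = 5 + 6 = 11)
h = 67/7 (h = 3 + ((35 + 10) + 1)/7 = 3 + (45 + 1)/7 = 3 + (1/7)*46 = 3 + 46/7 = 67/7 ≈ 9.5714)
o(P, t) = 7 - P
(o(I(0, 3), p) + h)**2 = ((7 - (-1)*3) + 67/7)**2 = ((7 - 1*(-3)) + 67/7)**2 = ((7 + 3) + 67/7)**2 = (10 + 67/7)**2 = (137/7)**2 = 18769/49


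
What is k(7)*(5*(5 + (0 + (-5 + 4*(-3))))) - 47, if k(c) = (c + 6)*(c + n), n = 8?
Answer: -11747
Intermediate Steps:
k(c) = (6 + c)*(8 + c) (k(c) = (c + 6)*(c + 8) = (6 + c)*(8 + c))
k(7)*(5*(5 + (0 + (-5 + 4*(-3))))) - 47 = (48 + 7² + 14*7)*(5*(5 + (0 + (-5 + 4*(-3))))) - 47 = (48 + 49 + 98)*(5*(5 + (0 + (-5 - 12)))) - 47 = 195*(5*(5 + (0 - 17))) - 47 = 195*(5*(5 - 17)) - 47 = 195*(5*(-12)) - 47 = 195*(-60) - 47 = -11700 - 47 = -11747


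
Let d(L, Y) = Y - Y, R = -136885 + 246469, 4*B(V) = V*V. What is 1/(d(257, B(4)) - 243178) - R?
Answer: -26648417953/243178 ≈ -1.0958e+5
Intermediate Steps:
B(V) = V**2/4 (B(V) = (V*V)/4 = V**2/4)
R = 109584
d(L, Y) = 0
1/(d(257, B(4)) - 243178) - R = 1/(0 - 243178) - 1*109584 = 1/(-243178) - 109584 = -1/243178 - 109584 = -26648417953/243178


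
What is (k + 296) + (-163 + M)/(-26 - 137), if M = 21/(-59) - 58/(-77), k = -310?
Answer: -9628422/740509 ≈ -13.002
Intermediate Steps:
M = 1805/4543 (M = 21*(-1/59) - 58*(-1/77) = -21/59 + 58/77 = 1805/4543 ≈ 0.39731)
(k + 296) + (-163 + M)/(-26 - 137) = (-310 + 296) + (-163 + 1805/4543)/(-26 - 137) = -14 - 738704/4543/(-163) = -14 - 738704/4543*(-1/163) = -14 + 738704/740509 = -9628422/740509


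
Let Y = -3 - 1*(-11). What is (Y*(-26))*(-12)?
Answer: 2496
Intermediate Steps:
Y = 8 (Y = -3 + 11 = 8)
(Y*(-26))*(-12) = (8*(-26))*(-12) = -208*(-12) = 2496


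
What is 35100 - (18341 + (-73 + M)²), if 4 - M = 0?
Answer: 11998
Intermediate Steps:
M = 4 (M = 4 - 1*0 = 4 + 0 = 4)
35100 - (18341 + (-73 + M)²) = 35100 - (18341 + (-73 + 4)²) = 35100 - (18341 + (-69)²) = 35100 - (18341 + 4761) = 35100 - 1*23102 = 35100 - 23102 = 11998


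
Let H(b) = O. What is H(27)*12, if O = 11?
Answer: 132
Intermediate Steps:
H(b) = 11
H(27)*12 = 11*12 = 132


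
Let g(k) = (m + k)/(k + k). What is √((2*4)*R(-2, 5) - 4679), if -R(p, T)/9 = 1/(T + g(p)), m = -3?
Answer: I*√117263/5 ≈ 68.487*I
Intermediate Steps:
g(k) = (-3 + k)/(2*k) (g(k) = (-3 + k)/(k + k) = (-3 + k)/((2*k)) = (-3 + k)*(1/(2*k)) = (-3 + k)/(2*k))
R(p, T) = -9/(T + (-3 + p)/(2*p))
√((2*4)*R(-2, 5) - 4679) = √((2*4)*(-18*(-2)/(-3 - 2 + 2*5*(-2))) - 4679) = √(8*(-18*(-2)/(-3 - 2 - 20)) - 4679) = √(8*(-18*(-2)/(-25)) - 4679) = √(8*(-18*(-2)*(-1/25)) - 4679) = √(8*(-36/25) - 4679) = √(-288/25 - 4679) = √(-117263/25) = I*√117263/5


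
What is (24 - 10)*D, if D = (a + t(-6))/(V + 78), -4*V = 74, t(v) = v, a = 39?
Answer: 132/17 ≈ 7.7647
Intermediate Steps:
V = -37/2 (V = -¼*74 = -37/2 ≈ -18.500)
D = 66/119 (D = (39 - 6)/(-37/2 + 78) = 33/(119/2) = 33*(2/119) = 66/119 ≈ 0.55462)
(24 - 10)*D = (24 - 10)*(66/119) = 14*(66/119) = 132/17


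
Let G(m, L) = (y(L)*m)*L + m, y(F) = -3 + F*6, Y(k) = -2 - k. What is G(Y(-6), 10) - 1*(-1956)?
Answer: 4240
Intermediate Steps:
y(F) = -3 + 6*F
G(m, L) = m + L*m*(-3 + 6*L) (G(m, L) = ((-3 + 6*L)*m)*L + m = (m*(-3 + 6*L))*L + m = L*m*(-3 + 6*L) + m = m + L*m*(-3 + 6*L))
G(Y(-6), 10) - 1*(-1956) = (-2 - 1*(-6))*(1 + 3*10*(-1 + 2*10)) - 1*(-1956) = (-2 + 6)*(1 + 3*10*(-1 + 20)) + 1956 = 4*(1 + 3*10*19) + 1956 = 4*(1 + 570) + 1956 = 4*571 + 1956 = 2284 + 1956 = 4240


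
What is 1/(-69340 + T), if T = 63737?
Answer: -1/5603 ≈ -0.00017848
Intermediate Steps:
1/(-69340 + T) = 1/(-69340 + 63737) = 1/(-5603) = -1/5603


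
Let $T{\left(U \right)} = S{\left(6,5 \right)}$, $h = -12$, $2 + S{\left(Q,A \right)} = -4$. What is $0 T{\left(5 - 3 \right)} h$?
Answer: $0$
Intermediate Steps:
$S{\left(Q,A \right)} = -6$ ($S{\left(Q,A \right)} = -2 - 4 = -6$)
$T{\left(U \right)} = -6$
$0 T{\left(5 - 3 \right)} h = 0 \left(-6\right) \left(-12\right) = 0 \left(-12\right) = 0$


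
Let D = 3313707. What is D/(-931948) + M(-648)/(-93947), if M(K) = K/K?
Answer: -311313763477/87553718756 ≈ -3.5557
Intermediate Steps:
M(K) = 1
D/(-931948) + M(-648)/(-93947) = 3313707/(-931948) + 1/(-93947) = 3313707*(-1/931948) + 1*(-1/93947) = -3313707/931948 - 1/93947 = -311313763477/87553718756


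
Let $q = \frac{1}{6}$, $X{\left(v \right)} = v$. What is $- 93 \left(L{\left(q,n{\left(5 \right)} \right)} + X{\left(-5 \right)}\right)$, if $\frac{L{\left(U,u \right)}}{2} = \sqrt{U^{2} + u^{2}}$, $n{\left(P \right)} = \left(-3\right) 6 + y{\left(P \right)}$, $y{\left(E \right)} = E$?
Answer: $465 - 31 \sqrt{6085} \approx -1953.2$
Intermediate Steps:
$q = \frac{1}{6} \approx 0.16667$
$n{\left(P \right)} = -18 + P$ ($n{\left(P \right)} = \left(-3\right) 6 + P = -18 + P$)
$L{\left(U,u \right)} = 2 \sqrt{U^{2} + u^{2}}$
$- 93 \left(L{\left(q,n{\left(5 \right)} \right)} + X{\left(-5 \right)}\right) = - 93 \left(2 \sqrt{\left(\frac{1}{6}\right)^{2} + \left(-18 + 5\right)^{2}} - 5\right) = - 93 \left(2 \sqrt{\frac{1}{36} + \left(-13\right)^{2}} - 5\right) = - 93 \left(2 \sqrt{\frac{1}{36} + 169} - 5\right) = - 93 \left(2 \sqrt{\frac{6085}{36}} - 5\right) = - 93 \left(2 \frac{\sqrt{6085}}{6} - 5\right) = - 93 \left(\frac{\sqrt{6085}}{3} - 5\right) = - 93 \left(-5 + \frac{\sqrt{6085}}{3}\right) = 465 - 31 \sqrt{6085}$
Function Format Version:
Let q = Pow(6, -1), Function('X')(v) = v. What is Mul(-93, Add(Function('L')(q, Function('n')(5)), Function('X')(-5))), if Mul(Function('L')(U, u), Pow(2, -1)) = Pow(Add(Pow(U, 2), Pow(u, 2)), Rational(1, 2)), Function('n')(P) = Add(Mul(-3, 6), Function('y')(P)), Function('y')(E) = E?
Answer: Add(465, Mul(-31, Pow(6085, Rational(1, 2)))) ≈ -1953.2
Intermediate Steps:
q = Rational(1, 6) ≈ 0.16667
Function('n')(P) = Add(-18, P) (Function('n')(P) = Add(Mul(-3, 6), P) = Add(-18, P))
Function('L')(U, u) = Mul(2, Pow(Add(Pow(U, 2), Pow(u, 2)), Rational(1, 2)))
Mul(-93, Add(Function('L')(q, Function('n')(5)), Function('X')(-5))) = Mul(-93, Add(Mul(2, Pow(Add(Pow(Rational(1, 6), 2), Pow(Add(-18, 5), 2)), Rational(1, 2))), -5)) = Mul(-93, Add(Mul(2, Pow(Add(Rational(1, 36), Pow(-13, 2)), Rational(1, 2))), -5)) = Mul(-93, Add(Mul(2, Pow(Add(Rational(1, 36), 169), Rational(1, 2))), -5)) = Mul(-93, Add(Mul(2, Pow(Rational(6085, 36), Rational(1, 2))), -5)) = Mul(-93, Add(Mul(2, Mul(Rational(1, 6), Pow(6085, Rational(1, 2)))), -5)) = Mul(-93, Add(Mul(Rational(1, 3), Pow(6085, Rational(1, 2))), -5)) = Mul(-93, Add(-5, Mul(Rational(1, 3), Pow(6085, Rational(1, 2))))) = Add(465, Mul(-31, Pow(6085, Rational(1, 2))))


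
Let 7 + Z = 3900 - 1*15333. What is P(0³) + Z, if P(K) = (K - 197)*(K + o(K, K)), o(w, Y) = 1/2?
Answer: -23077/2 ≈ -11539.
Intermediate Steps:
Z = -11440 (Z = -7 + (3900 - 1*15333) = -7 + (3900 - 15333) = -7 - 11433 = -11440)
o(w, Y) = ½
P(K) = (½ + K)*(-197 + K) (P(K) = (K - 197)*(K + ½) = (-197 + K)*(½ + K) = (½ + K)*(-197 + K))
P(0³) + Z = (-197/2 + (0³)² - 393/2*0³) - 11440 = (-197/2 + 0² - 393/2*0) - 11440 = (-197/2 + 0 + 0) - 11440 = -197/2 - 11440 = -23077/2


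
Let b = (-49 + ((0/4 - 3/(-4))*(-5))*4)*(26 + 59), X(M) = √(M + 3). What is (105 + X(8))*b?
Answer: -571200 - 5440*√11 ≈ -5.8924e+5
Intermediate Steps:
X(M) = √(3 + M)
b = -5440 (b = (-49 + ((0*(¼) - 3*(-¼))*(-5))*4)*85 = (-49 + ((0 + ¾)*(-5))*4)*85 = (-49 + ((¾)*(-5))*4)*85 = (-49 - 15/4*4)*85 = (-49 - 15)*85 = -64*85 = -5440)
(105 + X(8))*b = (105 + √(3 + 8))*(-5440) = (105 + √11)*(-5440) = -571200 - 5440*√11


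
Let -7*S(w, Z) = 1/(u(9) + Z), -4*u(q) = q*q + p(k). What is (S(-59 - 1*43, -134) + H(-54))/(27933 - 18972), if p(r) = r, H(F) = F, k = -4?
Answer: -7990/1325919 ≈ -0.0060260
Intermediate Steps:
u(q) = 1 - q²/4 (u(q) = -(q*q - 4)/4 = -(q² - 4)/4 = -(-4 + q²)/4 = 1 - q²/4)
S(w, Z) = -1/(7*(-77/4 + Z)) (S(w, Z) = -1/(7*((1 - ¼*9²) + Z)) = -1/(7*((1 - ¼*81) + Z)) = -1/(7*((1 - 81/4) + Z)) = -1/(7*(-77/4 + Z)))
(S(-59 - 1*43, -134) + H(-54))/(27933 - 18972) = (-4/(-539 + 28*(-134)) - 54)/(27933 - 18972) = (-4/(-539 - 3752) - 54)/8961 = (-4/(-4291) - 54)*(1/8961) = (-4*(-1/4291) - 54)*(1/8961) = (4/4291 - 54)*(1/8961) = -231710/4291*1/8961 = -7990/1325919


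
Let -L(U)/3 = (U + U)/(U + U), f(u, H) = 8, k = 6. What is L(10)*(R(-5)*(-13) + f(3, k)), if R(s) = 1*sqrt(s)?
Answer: -24 + 39*I*sqrt(5) ≈ -24.0 + 87.207*I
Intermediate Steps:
L(U) = -3 (L(U) = -3*(U + U)/(U + U) = -3*2*U/(2*U) = -3*2*U*1/(2*U) = -3*1 = -3)
R(s) = sqrt(s)
L(10)*(R(-5)*(-13) + f(3, k)) = -3*(sqrt(-5)*(-13) + 8) = -3*((I*sqrt(5))*(-13) + 8) = -3*(-13*I*sqrt(5) + 8) = -3*(8 - 13*I*sqrt(5)) = -24 + 39*I*sqrt(5)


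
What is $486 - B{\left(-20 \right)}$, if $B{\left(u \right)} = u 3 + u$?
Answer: $566$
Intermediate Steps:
$B{\left(u \right)} = 4 u$ ($B{\left(u \right)} = 3 u + u = 4 u$)
$486 - B{\left(-20 \right)} = 486 - 4 \left(-20\right) = 486 - -80 = 486 + 80 = 566$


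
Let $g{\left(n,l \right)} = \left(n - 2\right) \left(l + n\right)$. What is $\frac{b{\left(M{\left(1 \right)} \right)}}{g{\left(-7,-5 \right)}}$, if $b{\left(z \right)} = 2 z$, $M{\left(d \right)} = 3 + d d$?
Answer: $\frac{2}{27} \approx 0.074074$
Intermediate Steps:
$g{\left(n,l \right)} = \left(-2 + n\right) \left(l + n\right)$
$M{\left(d \right)} = 3 + d^{2}$
$\frac{b{\left(M{\left(1 \right)} \right)}}{g{\left(-7,-5 \right)}} = \frac{2 \left(3 + 1^{2}\right)}{\left(-7\right)^{2} - -10 - -14 - -35} = \frac{2 \left(3 + 1\right)}{49 + 10 + 14 + 35} = \frac{2 \cdot 4}{108} = 8 \cdot \frac{1}{108} = \frac{2}{27}$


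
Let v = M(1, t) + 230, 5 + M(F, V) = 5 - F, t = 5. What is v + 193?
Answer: 422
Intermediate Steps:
M(F, V) = -F (M(F, V) = -5 + (5 - F) = -F)
v = 229 (v = -1*1 + 230 = -1 + 230 = 229)
v + 193 = 229 + 193 = 422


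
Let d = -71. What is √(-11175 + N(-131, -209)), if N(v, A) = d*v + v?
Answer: I*√2005 ≈ 44.777*I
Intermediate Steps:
N(v, A) = -70*v (N(v, A) = -71*v + v = -70*v)
√(-11175 + N(-131, -209)) = √(-11175 - 70*(-131)) = √(-11175 + 9170) = √(-2005) = I*√2005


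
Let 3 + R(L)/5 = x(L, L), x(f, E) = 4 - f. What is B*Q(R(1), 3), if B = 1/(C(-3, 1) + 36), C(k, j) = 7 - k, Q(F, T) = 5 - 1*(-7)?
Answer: 6/23 ≈ 0.26087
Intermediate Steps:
R(L) = 5 - 5*L (R(L) = -15 + 5*(4 - L) = -15 + (20 - 5*L) = 5 - 5*L)
Q(F, T) = 12 (Q(F, T) = 5 + 7 = 12)
B = 1/46 (B = 1/((7 - 1*(-3)) + 36) = 1/((7 + 3) + 36) = 1/(10 + 36) = 1/46 ≈ 0.021739)
B*Q(R(1), 3) = (1/46)*12 = 6/23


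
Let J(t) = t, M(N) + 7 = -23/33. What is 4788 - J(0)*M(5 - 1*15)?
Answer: 4788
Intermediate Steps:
M(N) = -254/33 (M(N) = -7 - 23/33 = -254/33)
4788 - J(0)*M(5 - 1*15) = 4788 - 0*(-254)/33 = 4788 - 1*0 = 4788 + 0 = 4788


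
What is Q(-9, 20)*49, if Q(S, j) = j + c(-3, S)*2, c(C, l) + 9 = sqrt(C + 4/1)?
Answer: 196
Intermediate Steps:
c(C, l) = -9 + sqrt(4 + C) (c(C, l) = -9 + sqrt(C + 4/1) = -9 + sqrt(C + 4*1) = -9 + sqrt(C + 4) = -9 + sqrt(4 + C))
Q(S, j) = -16 + j (Q(S, j) = j + (-9 + sqrt(4 - 3))*2 = j + (-9 + sqrt(1))*2 = j + (-9 + 1)*2 = j - 8*2 = j - 16 = -16 + j)
Q(-9, 20)*49 = (-16 + 20)*49 = 4*49 = 196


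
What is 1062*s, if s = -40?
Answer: -42480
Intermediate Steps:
1062*s = 1062*(-40) = -42480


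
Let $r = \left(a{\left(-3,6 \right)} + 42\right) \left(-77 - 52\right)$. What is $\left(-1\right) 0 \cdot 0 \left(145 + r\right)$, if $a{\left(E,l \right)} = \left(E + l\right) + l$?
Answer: $0$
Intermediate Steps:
$a{\left(E,l \right)} = E + 2 l$
$r = -6579$ ($r = \left(\left(-3 + 2 \cdot 6\right) + 42\right) \left(-77 - 52\right) = \left(\left(-3 + 12\right) + 42\right) \left(-129\right) = \left(9 + 42\right) \left(-129\right) = 51 \left(-129\right) = -6579$)
$\left(-1\right) 0 \cdot 0 \left(145 + r\right) = \left(-1\right) 0 \cdot 0 \left(145 - 6579\right) = 0 \cdot 0 \left(-6434\right) = 0 \left(-6434\right) = 0$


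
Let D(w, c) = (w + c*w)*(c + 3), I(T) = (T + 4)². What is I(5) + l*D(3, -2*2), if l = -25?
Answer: -144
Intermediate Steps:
I(T) = (4 + T)²
D(w, c) = (3 + c)*(w + c*w) (D(w, c) = (w + c*w)*(3 + c) = (3 + c)*(w + c*w))
I(5) + l*D(3, -2*2) = (4 + 5)² - 75*(3 + (-2*2)² + 4*(-2*2)) = 9² - 75*(3 + (-4)² + 4*(-4)) = 81 - 75*(3 + 16 - 16) = 81 - 75*3 = 81 - 25*9 = 81 - 225 = -144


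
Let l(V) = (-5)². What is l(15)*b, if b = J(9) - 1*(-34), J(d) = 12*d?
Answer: 3550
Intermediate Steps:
l(V) = 25
b = 142 (b = 12*9 - 1*(-34) = 108 + 34 = 142)
l(15)*b = 25*142 = 3550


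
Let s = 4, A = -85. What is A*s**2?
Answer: -1360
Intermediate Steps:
A*s**2 = -85*4**2 = -85*16 = -1360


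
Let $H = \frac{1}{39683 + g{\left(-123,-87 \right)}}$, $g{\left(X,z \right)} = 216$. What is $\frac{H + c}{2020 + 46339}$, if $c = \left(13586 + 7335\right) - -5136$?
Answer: $\frac{1039648244}{1929475741} \approx 0.53882$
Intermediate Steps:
$c = 26057$ ($c = 20921 + 5136 = 26057$)
$H = \frac{1}{39899}$ ($H = \frac{1}{39683 + 216} = \frac{1}{39899} \approx 2.5063 \cdot 10^{-5}$)
$\frac{H + c}{2020 + 46339} = \frac{\frac{1}{39899} + 26057}{2020 + 46339} = \frac{1039648244}{39899 \cdot 48359} = \frac{1039648244}{39899} \cdot \frac{1}{48359} = \frac{1039648244}{1929475741}$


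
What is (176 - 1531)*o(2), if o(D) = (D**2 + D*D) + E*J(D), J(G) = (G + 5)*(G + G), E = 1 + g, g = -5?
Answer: 140920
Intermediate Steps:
E = -4 (E = 1 - 5 = -4)
J(G) = 2*G*(5 + G) (J(G) = (5 + G)*(2*G) = 2*G*(5 + G))
o(D) = 2*D**2 - 8*D*(5 + D) (o(D) = (D**2 + D*D) - 8*D*(5 + D) = (D**2 + D**2) - 8*D*(5 + D) = 2*D**2 - 8*D*(5 + D))
(176 - 1531)*o(2) = (176 - 1531)*(2*2*(-20 - 3*2)) = -2710*2*(-20 - 6) = -2710*2*(-26) = -1355*(-104) = 140920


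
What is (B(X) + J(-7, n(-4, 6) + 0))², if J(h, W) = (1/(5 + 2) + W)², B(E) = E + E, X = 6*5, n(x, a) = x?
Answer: 13461561/2401 ≈ 5606.6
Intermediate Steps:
X = 30
B(E) = 2*E
J(h, W) = (⅐ + W)² (J(h, W) = (1/7 + W)² = (⅐ + W)²)
(B(X) + J(-7, n(-4, 6) + 0))² = (2*30 + (1 + 7*(-4 + 0))²/49)² = (60 + (1 + 7*(-4))²/49)² = (60 + (1 - 28)²/49)² = (60 + (1/49)*(-27)²)² = (60 + (1/49)*729)² = (60 + 729/49)² = (3669/49)² = 13461561/2401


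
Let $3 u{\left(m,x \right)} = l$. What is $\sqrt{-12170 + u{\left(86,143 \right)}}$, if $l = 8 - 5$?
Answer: $i \sqrt{12169} \approx 110.31 i$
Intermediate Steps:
$l = 3$ ($l = 8 - 5 = 3$)
$u{\left(m,x \right)} = 1$ ($u{\left(m,x \right)} = \frac{1}{3} \cdot 3 = 1$)
$\sqrt{-12170 + u{\left(86,143 \right)}} = \sqrt{-12170 + 1} = \sqrt{-12169} = i \sqrt{12169}$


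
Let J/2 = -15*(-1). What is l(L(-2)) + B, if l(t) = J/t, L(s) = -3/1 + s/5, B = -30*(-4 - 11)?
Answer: 7500/17 ≈ 441.18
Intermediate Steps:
J = 30 (J = 2*(-15*(-1)) = 2*15 = 30)
B = 450 (B = -30*(-15) = 450)
L(s) = -3 + s/5 (L(s) = -3*1 + s*(⅕) = -3 + s/5)
l(t) = 30/t
l(L(-2)) + B = 30/(-3 + (⅕)*(-2)) + 450 = 30/(-3 - ⅖) + 450 = 30/(-17/5) + 450 = 30*(-5/17) + 450 = -150/17 + 450 = 7500/17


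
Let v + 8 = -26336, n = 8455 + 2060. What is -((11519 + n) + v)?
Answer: 4310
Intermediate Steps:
n = 10515
v = -26344 (v = -8 - 26336 = -26344)
-((11519 + n) + v) = -((11519 + 10515) - 26344) = -(22034 - 26344) = -1*(-4310) = 4310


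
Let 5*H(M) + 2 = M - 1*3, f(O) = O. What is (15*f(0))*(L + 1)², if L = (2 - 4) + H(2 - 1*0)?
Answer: 0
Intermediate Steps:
H(M) = -1 + M/5 (H(M) = -⅖ + (M - 1*3)/5 = -⅖ + (M - 3)/5 = -⅖ + (-3 + M)/5 = -⅖ + (-⅗ + M/5) = -1 + M/5)
L = -13/5 (L = (2 - 4) + (-1 + (2 - 1*0)/5) = -2 + (-1 + (2 + 0)/5) = -2 + (-1 + (⅕)*2) = -2 + (-1 + ⅖) = -2 - ⅗ = -13/5 ≈ -2.6000)
(15*f(0))*(L + 1)² = (15*0)*(-13/5 + 1)² = 0*(-8/5)² = 0*(64/25) = 0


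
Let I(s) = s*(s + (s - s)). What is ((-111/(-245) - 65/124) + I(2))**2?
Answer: 14246570881/922944400 ≈ 15.436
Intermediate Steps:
I(s) = s**2 (I(s) = s*(s + 0) = s*s = s**2)
((-111/(-245) - 65/124) + I(2))**2 = ((-111/(-245) - 65/124) + 2**2)**2 = ((-111*(-1/245) - 65*1/124) + 4)**2 = ((111/245 - 65/124) + 4)**2 = (-2161/30380 + 4)**2 = (119359/30380)**2 = 14246570881/922944400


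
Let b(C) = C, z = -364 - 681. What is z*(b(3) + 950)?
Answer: -995885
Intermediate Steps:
z = -1045
z*(b(3) + 950) = -1045*(3 + 950) = -1045*953 = -995885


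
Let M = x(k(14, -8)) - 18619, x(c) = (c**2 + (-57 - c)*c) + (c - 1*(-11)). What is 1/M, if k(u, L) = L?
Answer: -1/18160 ≈ -5.5066e-5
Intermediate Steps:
x(c) = 11 + c + c**2 + c*(-57 - c) (x(c) = (c**2 + c*(-57 - c)) + (c + 11) = (c**2 + c*(-57 - c)) + (11 + c) = 11 + c + c**2 + c*(-57 - c))
M = -18160 (M = (11 - 56*(-8)) - 18619 = (11 + 448) - 18619 = 459 - 18619 = -18160)
1/M = 1/(-18160) = -1/18160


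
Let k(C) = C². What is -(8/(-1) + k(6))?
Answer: -28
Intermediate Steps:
-(8/(-1) + k(6)) = -(8/(-1) + 6²) = -(8*(-1) + 36) = -(-8 + 36) = -1*28 = -28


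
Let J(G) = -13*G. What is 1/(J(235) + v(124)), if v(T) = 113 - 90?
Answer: -1/3032 ≈ -0.00032982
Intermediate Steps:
v(T) = 23
1/(J(235) + v(124)) = 1/(-13*235 + 23) = 1/(-3055 + 23) = 1/(-3032) = -1/3032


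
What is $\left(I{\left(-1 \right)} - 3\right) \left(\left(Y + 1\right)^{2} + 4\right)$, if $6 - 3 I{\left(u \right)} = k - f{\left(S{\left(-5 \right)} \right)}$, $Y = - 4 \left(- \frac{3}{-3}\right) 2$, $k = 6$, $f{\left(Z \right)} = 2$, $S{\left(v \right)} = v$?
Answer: $- \frac{371}{3} \approx -123.67$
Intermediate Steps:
$Y = -8$ ($Y = - 4 \left(\left(-3\right) \left(- \frac{1}{3}\right)\right) 2 = \left(-4\right) 1 \cdot 2 = \left(-4\right) 2 = -8$)
$I{\left(u \right)} = \frac{2}{3}$ ($I{\left(u \right)} = 2 - \frac{6 - 2}{3} = 2 - \frac{4}{3} = \frac{2}{3}$)
$\left(I{\left(-1 \right)} - 3\right) \left(\left(Y + 1\right)^{2} + 4\right) = \left(\frac{2}{3} - 3\right) \left(\left(-8 + 1\right)^{2} + 4\right) = - \frac{7 \left(\left(-7\right)^{2} + 4\right)}{3} = - \frac{7 \left(49 + 4\right)}{3} = \left(- \frac{7}{3}\right) 53 = - \frac{371}{3}$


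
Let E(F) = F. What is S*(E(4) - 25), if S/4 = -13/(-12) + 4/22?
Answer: -1169/11 ≈ -106.27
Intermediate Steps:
S = 167/33 (S = 4*(-13/(-12) + 4/22) = 4*(-13*(-1/12) + 4*(1/22)) = 4*(13/12 + 2/11) = 4*(167/132) = 167/33 ≈ 5.0606)
S*(E(4) - 25) = 167*(4 - 25)/33 = (167/33)*(-21) = -1169/11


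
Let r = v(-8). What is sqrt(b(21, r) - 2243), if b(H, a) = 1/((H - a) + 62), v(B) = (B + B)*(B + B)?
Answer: 2*I*sqrt(16782730)/173 ≈ 47.36*I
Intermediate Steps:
v(B) = 4*B**2 (v(B) = (2*B)*(2*B) = 4*B**2)
r = 256 (r = 4*(-8)**2 = 4*64 = 256)
b(H, a) = 1/(62 + H - a)
sqrt(b(21, r) - 2243) = sqrt(1/(62 + 21 - 1*256) - 2243) = sqrt(1/(62 + 21 - 256) - 2243) = sqrt(1/(-173) - 2243) = sqrt(-1/173 - 2243) = sqrt(-388040/173) = 2*I*sqrt(16782730)/173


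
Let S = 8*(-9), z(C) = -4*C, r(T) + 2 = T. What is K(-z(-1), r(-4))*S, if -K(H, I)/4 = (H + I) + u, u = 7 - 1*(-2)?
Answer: -288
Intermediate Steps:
r(T) = -2 + T
u = 9 (u = 7 + 2 = 9)
S = -72
K(H, I) = -36 - 4*H - 4*I (K(H, I) = -4*((H + I) + 9) = -4*(9 + H + I) = -36 - 4*H - 4*I)
K(-z(-1), r(-4))*S = (-36 - (-4)*(-4*(-1)) - 4*(-2 - 4))*(-72) = (-36 - (-4)*4 - 4*(-6))*(-72) = (-36 - 4*(-4) + 24)*(-72) = (-36 + 16 + 24)*(-72) = 4*(-72) = -288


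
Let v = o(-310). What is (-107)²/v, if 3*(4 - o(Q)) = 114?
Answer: -11449/34 ≈ -336.74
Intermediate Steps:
o(Q) = -34 (o(Q) = 4 - ⅓*114 = 4 - 38 = -34)
v = -34
(-107)²/v = (-107)²/(-34) = 11449*(-1/34) = -11449/34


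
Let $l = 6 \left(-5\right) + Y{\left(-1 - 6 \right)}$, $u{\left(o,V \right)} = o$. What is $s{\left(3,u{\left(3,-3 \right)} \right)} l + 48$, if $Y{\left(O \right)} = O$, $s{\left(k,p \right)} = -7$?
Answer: $307$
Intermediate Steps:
$l = -37$ ($l = 6 \left(-5\right) - 7 = -30 - 7 = -37$)
$s{\left(3,u{\left(3,-3 \right)} \right)} l + 48 = \left(-7\right) \left(-37\right) + 48 = 259 + 48 = 307$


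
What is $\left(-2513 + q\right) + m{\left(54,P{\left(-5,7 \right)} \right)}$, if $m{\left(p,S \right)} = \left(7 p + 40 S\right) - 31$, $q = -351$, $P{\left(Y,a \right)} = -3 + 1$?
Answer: $-2597$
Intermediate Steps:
$P{\left(Y,a \right)} = -2$
$m{\left(p,S \right)} = -31 + 7 p + 40 S$
$\left(-2513 + q\right) + m{\left(54,P{\left(-5,7 \right)} \right)} = \left(-2513 - 351\right) + \left(-31 + 7 \cdot 54 + 40 \left(-2\right)\right) = -2864 - -267 = -2864 + 267 = -2597$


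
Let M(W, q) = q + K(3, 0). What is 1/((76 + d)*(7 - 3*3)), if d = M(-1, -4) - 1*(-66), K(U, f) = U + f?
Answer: -1/282 ≈ -0.0035461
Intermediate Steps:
M(W, q) = 3 + q (M(W, q) = q + (3 + 0) = q + 3 = 3 + q)
d = 65 (d = (3 - 4) - 1*(-66) = -1 + 66 = 65)
1/((76 + d)*(7 - 3*3)) = 1/((76 + 65)*(7 - 3*3)) = 1/(141*(7 - 9)) = 1/(141*(-2)) = 1/(-282) = -1/282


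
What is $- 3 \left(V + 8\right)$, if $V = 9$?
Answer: $-51$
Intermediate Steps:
$- 3 \left(V + 8\right) = - 3 \left(9 + 8\right) = \left(-3\right) 17 = -51$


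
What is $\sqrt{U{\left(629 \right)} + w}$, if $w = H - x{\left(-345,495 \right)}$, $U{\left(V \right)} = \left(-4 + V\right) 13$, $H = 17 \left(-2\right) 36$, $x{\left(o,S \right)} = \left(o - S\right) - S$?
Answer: $2 \sqrt{2059} \approx 90.752$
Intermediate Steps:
$x{\left(o,S \right)} = o - 2 S$
$H = -1224$ ($H = \left(-34\right) 36 = -1224$)
$U{\left(V \right)} = -52 + 13 V$
$w = 111$ ($w = -1224 - \left(-345 - 990\right) = -1224 - -1335 = -1224 + 1335 = 111$)
$\sqrt{U{\left(629 \right)} + w} = \sqrt{\left(-52 + 13 \cdot 629\right) + 111} = \sqrt{\left(-52 + 8177\right) + 111} = \sqrt{8125 + 111} = \sqrt{8236} = 2 \sqrt{2059}$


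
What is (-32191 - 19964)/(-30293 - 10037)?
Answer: 10431/8066 ≈ 1.2932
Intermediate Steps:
(-32191 - 19964)/(-30293 - 10037) = -52155/(-40330) = -52155*(-1/40330) = 10431/8066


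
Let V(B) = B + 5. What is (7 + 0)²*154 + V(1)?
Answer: 7552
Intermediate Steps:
V(B) = 5 + B
(7 + 0)²*154 + V(1) = (7 + 0)²*154 + (5 + 1) = 7²*154 + 6 = 49*154 + 6 = 7546 + 6 = 7552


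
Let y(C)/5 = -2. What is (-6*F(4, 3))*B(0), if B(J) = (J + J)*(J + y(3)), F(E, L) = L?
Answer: 0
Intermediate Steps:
y(C) = -10 (y(C) = 5*(-2) = -10)
B(J) = 2*J*(-10 + J) (B(J) = (J + J)*(J - 10) = (2*J)*(-10 + J) = 2*J*(-10 + J))
(-6*F(4, 3))*B(0) = (-6*3)*(2*0*(-10 + 0)) = -36*0*(-10) = -18*0 = 0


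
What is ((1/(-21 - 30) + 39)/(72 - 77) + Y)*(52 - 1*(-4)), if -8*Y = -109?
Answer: 83237/255 ≈ 326.42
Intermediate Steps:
Y = 109/8 (Y = -⅛*(-109) = 109/8 ≈ 13.625)
((1/(-21 - 30) + 39)/(72 - 77) + Y)*(52 - 1*(-4)) = ((1/(-21 - 30) + 39)/(72 - 77) + 109/8)*(52 - 1*(-4)) = ((1/(-51) + 39)/(-5) + 109/8)*(52 + 4) = ((-1/51 + 39)*(-⅕) + 109/8)*56 = ((1988/51)*(-⅕) + 109/8)*56 = (-1988/255 + 109/8)*56 = (11891/2040)*56 = 83237/255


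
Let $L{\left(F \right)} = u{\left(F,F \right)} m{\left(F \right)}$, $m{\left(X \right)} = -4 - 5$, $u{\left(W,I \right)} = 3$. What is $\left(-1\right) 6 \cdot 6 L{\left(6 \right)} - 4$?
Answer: $968$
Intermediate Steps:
$m{\left(X \right)} = -9$ ($m{\left(X \right)} = -4 - 5 = -9$)
$L{\left(F \right)} = -27$ ($L{\left(F \right)} = 3 \left(-9\right) = -27$)
$\left(-1\right) 6 \cdot 6 L{\left(6 \right)} - 4 = \left(-1\right) 6 \cdot 6 \left(-27\right) - 4 = \left(-6\right) 6 \left(-27\right) - 4 = \left(-36\right) \left(-27\right) - 4 = 972 - 4 = 968$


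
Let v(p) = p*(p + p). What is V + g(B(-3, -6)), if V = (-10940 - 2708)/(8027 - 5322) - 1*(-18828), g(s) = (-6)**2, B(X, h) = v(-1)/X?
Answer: 51013472/2705 ≈ 18859.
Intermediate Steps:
v(p) = 2*p**2 (v(p) = p*(2*p) = 2*p**2)
B(X, h) = 2/X (B(X, h) = (2*(-1)**2)/X = (2*1)/X = 2/X)
g(s) = 36
V = 50916092/2705 (V = -13648/2705 + 18828 = 50916092/2705 ≈ 18823.)
V + g(B(-3, -6)) = 50916092/2705 + 36 = 51013472/2705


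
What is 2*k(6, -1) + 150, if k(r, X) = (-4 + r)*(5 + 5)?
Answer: 190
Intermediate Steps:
k(r, X) = -40 + 10*r (k(r, X) = (-4 + r)*10 = -40 + 10*r)
2*k(6, -1) + 150 = 2*(-40 + 10*6) + 150 = 2*(-40 + 60) + 150 = 2*20 + 150 = 40 + 150 = 190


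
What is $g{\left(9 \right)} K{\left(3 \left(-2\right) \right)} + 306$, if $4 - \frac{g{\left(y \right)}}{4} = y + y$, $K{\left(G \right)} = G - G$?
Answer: $306$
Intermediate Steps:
$K{\left(G \right)} = 0$
$g{\left(y \right)} = 16 - 8 y$ ($g{\left(y \right)} = 16 - 4 \left(y + y\right) = 16 - 4 \cdot 2 y = 16 - 8 y$)
$g{\left(9 \right)} K{\left(3 \left(-2\right) \right)} + 306 = \left(16 - 72\right) 0 + 306 = \left(-56\right) 0 + 306 = 0 + 306 = 306$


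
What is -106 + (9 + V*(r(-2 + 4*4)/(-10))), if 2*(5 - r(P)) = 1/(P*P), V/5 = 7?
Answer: -12823/112 ≈ -114.49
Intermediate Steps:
V = 35 (V = 5*7 = 35)
r(P) = 5 - 1/(2*P**2)
-106 + (9 + V*(r(-2 + 4*4)/(-10))) = -106 + (9 + 35*((5 - 1/(2*(-2 + 4*4)**2))/(-10))) = -106 + (9 + 35*((5 - 1/(2*(-2 + 16)**2))*(-1/10))) = -106 + (9 + 35*((5 - 1/2/14**2)*(-1/10))) = -106 + (9 + 35*((5 - 1/2*1/196)*(-1/10))) = -106 + (9 + 35*((5 - 1/392)*(-1/10))) = -106 + (9 + 35*((1959/392)*(-1/10))) = -106 + (9 + 35*(-1959/3920)) = -106 + (9 - 1959/112) = -106 - 951/112 = -12823/112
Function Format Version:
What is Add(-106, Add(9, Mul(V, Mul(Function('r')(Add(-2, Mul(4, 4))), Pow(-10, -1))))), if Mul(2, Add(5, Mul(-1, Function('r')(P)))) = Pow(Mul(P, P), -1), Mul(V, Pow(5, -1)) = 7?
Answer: Rational(-12823, 112) ≈ -114.49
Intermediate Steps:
V = 35 (V = Mul(5, 7) = 35)
Function('r')(P) = Add(5, Mul(Rational(-1, 2), Pow(P, -2))) (Function('r')(P) = Add(5, Mul(Rational(-1, 2), Pow(Mul(P, P), -1))) = Add(5, Mul(Rational(-1, 2), Pow(Pow(P, 2), -1))) = Add(5, Mul(Rational(-1, 2), Pow(P, -2))))
Add(-106, Add(9, Mul(V, Mul(Function('r')(Add(-2, Mul(4, 4))), Pow(-10, -1))))) = Add(-106, Add(9, Mul(35, Mul(Add(5, Mul(Rational(-1, 2), Pow(Add(-2, Mul(4, 4)), -2))), Pow(-10, -1))))) = Add(-106, Add(9, Mul(35, Mul(Add(5, Mul(Rational(-1, 2), Pow(Add(-2, 16), -2))), Rational(-1, 10))))) = Add(-106, Add(9, Mul(35, Mul(Add(5, Mul(Rational(-1, 2), Pow(14, -2))), Rational(-1, 10))))) = Add(-106, Add(9, Mul(35, Mul(Add(5, Mul(Rational(-1, 2), Rational(1, 196))), Rational(-1, 10))))) = Add(-106, Add(9, Mul(35, Mul(Add(5, Rational(-1, 392)), Rational(-1, 10))))) = Add(-106, Add(9, Mul(35, Mul(Rational(1959, 392), Rational(-1, 10))))) = Add(-106, Add(9, Mul(35, Rational(-1959, 3920)))) = Add(-106, Add(9, Rational(-1959, 112))) = Add(-106, Rational(-951, 112)) = Rational(-12823, 112)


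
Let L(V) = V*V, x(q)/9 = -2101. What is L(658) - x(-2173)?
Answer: 451873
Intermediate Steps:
x(q) = -18909 (x(q) = 9*(-2101) = -18909)
L(V) = V**2
L(658) - x(-2173) = 658**2 - 1*(-18909) = 432964 + 18909 = 451873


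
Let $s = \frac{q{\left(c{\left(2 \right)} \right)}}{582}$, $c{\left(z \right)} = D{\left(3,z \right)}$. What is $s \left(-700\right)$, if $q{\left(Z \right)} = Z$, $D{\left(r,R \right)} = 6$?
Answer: $- \frac{700}{97} \approx -7.2165$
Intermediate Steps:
$c{\left(z \right)} = 6$
$s = \frac{1}{97}$ ($s = \frac{6}{582} = 6 \cdot \frac{1}{582} = \frac{1}{97} \approx 0.010309$)
$s \left(-700\right) = \frac{1}{97} \left(-700\right) = - \frac{700}{97}$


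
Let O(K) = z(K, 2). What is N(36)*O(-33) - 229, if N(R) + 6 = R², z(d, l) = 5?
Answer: 6221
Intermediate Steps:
N(R) = -6 + R²
O(K) = 5
N(36)*O(-33) - 229 = (-6 + 36²)*5 - 229 = (-6 + 1296)*5 - 229 = 1290*5 - 229 = 6450 - 229 = 6221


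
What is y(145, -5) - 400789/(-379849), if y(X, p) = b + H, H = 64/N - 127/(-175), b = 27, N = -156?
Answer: 73549874297/2592469425 ≈ 28.371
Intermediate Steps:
H = 2153/6825 (H = 64/(-156) - 127/(-175) = 64*(-1/156) - 127*(-1/175) = -16/39 + 127/175 = 2153/6825 ≈ 0.31546)
y(X, p) = 186428/6825 (y(X, p) = 27 + 2153/6825 = 186428/6825)
y(145, -5) - 400789/(-379849) = 186428/6825 - 400789/(-379849) = 186428/6825 - 400789*(-1)/379849 = 186428/6825 - 1*(-400789/379849) = 186428/6825 + 400789/379849 = 73549874297/2592469425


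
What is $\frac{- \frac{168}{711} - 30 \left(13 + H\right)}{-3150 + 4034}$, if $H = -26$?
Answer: $\frac{46187}{104754} \approx 0.44091$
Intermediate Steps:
$\frac{- \frac{168}{711} - 30 \left(13 + H\right)}{-3150 + 4034} = \frac{- \frac{168}{711} - 30 \left(13 - 26\right)}{-3150 + 4034} = \frac{\left(-168\right) \frac{1}{711} - -390}{884} = \left(- \frac{56}{237} + 390\right) \frac{1}{884} = \frac{92374}{237} \cdot \frac{1}{884} = \frac{46187}{104754}$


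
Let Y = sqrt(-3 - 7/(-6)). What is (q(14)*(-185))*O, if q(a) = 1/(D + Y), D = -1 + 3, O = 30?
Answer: -13320/7 + 1110*I*sqrt(66)/7 ≈ -1902.9 + 1288.2*I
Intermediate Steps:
Y = I*sqrt(66)/6 (Y = sqrt(-3 - 7*(-1/6)) = sqrt(-3 + 7/6) = sqrt(-11/6) = I*sqrt(66)/6 ≈ 1.354*I)
D = 2
q(a) = 1/(2 + I*sqrt(66)/6)
(q(14)*(-185))*O = ((12/35 - I*sqrt(66)/35)*(-185))*30 = (-444/7 + 37*I*sqrt(66)/7)*30 = -13320/7 + 1110*I*sqrt(66)/7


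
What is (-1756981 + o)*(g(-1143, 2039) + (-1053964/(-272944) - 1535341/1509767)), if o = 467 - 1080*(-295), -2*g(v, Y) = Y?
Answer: 10757272456102951663/7358604358 ≈ 1.4619e+9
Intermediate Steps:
g(v, Y) = -Y/2
o = 319067 (o = 467 + 318600 = 319067)
(-1756981 + o)*(g(-1143, 2039) + (-1053964/(-272944) - 1535341/1509767)) = (-1756981 + 319067)*(-½*2039 + (-1053964/(-272944) - 1535341/1509767)) = -1437914*(-2039/2 + (-1053964*(-1/272944) - 1535341*1/1509767)) = -1437914*(-2039/2 + (263491/68236 - 1535341/1509767)) = -1437914*(-2039/2 + 41863498303/14717208716) = -1437914*(-14962330787659/14717208716) = 10757272456102951663/7358604358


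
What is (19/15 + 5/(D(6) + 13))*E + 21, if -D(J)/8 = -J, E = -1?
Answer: 17981/915 ≈ 19.651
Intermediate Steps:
D(J) = 8*J (D(J) = -(-8)*J = 8*J)
(19/15 + 5/(D(6) + 13))*E + 21 = (19/15 + 5/(8*6 + 13))*(-1) + 21 = (19*(1/15) + 5/(48 + 13))*(-1) + 21 = (19/15 + 5/61)*(-1) + 21 = (1234/915)*(-1) + 21 = -1234/915 + 21 = 17981/915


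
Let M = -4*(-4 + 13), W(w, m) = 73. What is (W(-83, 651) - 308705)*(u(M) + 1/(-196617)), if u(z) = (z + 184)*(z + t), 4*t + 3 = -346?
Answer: 1106905797105136/196617 ≈ 5.6298e+9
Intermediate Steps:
t = -349/4 (t = -¾ + (¼)*(-346) = -¾ - 173/2 = -349/4 ≈ -87.250)
M = -36 (M = -4*9 = -36)
u(z) = (184 + z)*(-349/4 + z) (u(z) = (z + 184)*(z - 349/4) = (184 + z)*(-349/4 + z))
(W(-83, 651) - 308705)*(u(M) + 1/(-196617)) = (73 - 308705)*((-16054 + (-36)² + (387/4)*(-36)) + 1/(-196617)) = -308632*((-16054 + 1296 - 3483) - 1/196617) = -308632*(-18241 - 1/196617) = -308632*(-3586490698/196617) = 1106905797105136/196617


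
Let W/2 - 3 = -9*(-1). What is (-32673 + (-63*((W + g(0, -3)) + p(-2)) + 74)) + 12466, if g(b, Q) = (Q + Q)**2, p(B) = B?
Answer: -23787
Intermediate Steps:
W = 24 (W = 6 + 2*(-9*(-1)) = 6 + 2*9 = 6 + 18 = 24)
g(b, Q) = 4*Q**2 (g(b, Q) = (2*Q)**2 = 4*Q**2)
(-32673 + (-63*((W + g(0, -3)) + p(-2)) + 74)) + 12466 = (-32673 + (-63*((24 + 4*(-3)**2) - 2) + 74)) + 12466 = (-32673 + (-63*((24 + 4*9) - 2) + 74)) + 12466 = (-32673 + (-63*((24 + 36) - 2) + 74)) + 12466 = (-32673 + (-63*(60 - 2) + 74)) + 12466 = (-32673 + (-63*58 + 74)) + 12466 = (-32673 + (-3654 + 74)) + 12466 = (-32673 - 3580) + 12466 = -36253 + 12466 = -23787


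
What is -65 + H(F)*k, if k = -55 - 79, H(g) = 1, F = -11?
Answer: -199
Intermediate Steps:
k = -134
-65 + H(F)*k = -65 + 1*(-134) = -65 - 134 = -199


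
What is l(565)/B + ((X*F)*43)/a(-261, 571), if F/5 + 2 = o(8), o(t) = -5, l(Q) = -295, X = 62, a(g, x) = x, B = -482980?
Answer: -9013339071/55156316 ≈ -163.41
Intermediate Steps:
F = -35 (F = -10 + 5*(-5) = -10 - 25 = -35)
l(565)/B + ((X*F)*43)/a(-261, 571) = -295/(-482980) + ((62*(-35))*43)/571 = -295*(-1/482980) - 2170*43*(1/571) = 59/96596 - 93310*1/571 = 59/96596 - 93310/571 = -9013339071/55156316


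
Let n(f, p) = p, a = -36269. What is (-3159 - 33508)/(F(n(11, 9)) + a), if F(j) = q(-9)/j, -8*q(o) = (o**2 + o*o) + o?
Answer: 293336/290169 ≈ 1.0109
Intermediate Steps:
q(o) = -o**2/4 - o/8 (q(o) = -((o**2 + o*o) + o)/8 = -((o**2 + o**2) + o)/8 = -(2*o**2 + o)/8 = -(o + 2*o**2)/8 = -o**2/4 - o/8)
F(j) = -153/(8*j) (F(j) = (-1/8*(-9)*(1 + 2*(-9)))/j = (-1/8*(-9)*(1 - 18))/j = (-1/8*(-9)*(-17))/j = -153/(8*j))
(-3159 - 33508)/(F(n(11, 9)) + a) = (-3159 - 33508)/(-153/8/9 - 36269) = -36667/(-153/8*1/9 - 36269) = -36667/(-17/8 - 36269) = -36667/(-290169/8) = -36667*(-8/290169) = 293336/290169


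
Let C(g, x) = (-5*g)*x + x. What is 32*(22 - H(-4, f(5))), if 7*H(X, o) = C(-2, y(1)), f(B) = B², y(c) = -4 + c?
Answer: 5984/7 ≈ 854.86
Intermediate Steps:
C(g, x) = x - 5*g*x (C(g, x) = -5*g*x + x = x - 5*g*x)
H(X, o) = -33/7 (H(X, o) = ((-4 + 1)*(1 - 5*(-2)))/7 = (-3*(1 + 10))/7 = (-3*11)/7 = (⅐)*(-33) = -33/7)
32*(22 - H(-4, f(5))) = 32*(22 - 1*(-33/7)) = 32*(22 + 33/7) = 32*(187/7) = 5984/7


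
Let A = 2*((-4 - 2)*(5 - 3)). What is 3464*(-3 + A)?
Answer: -93528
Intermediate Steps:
A = -24 (A = 2*(-6*2) = 2*(-12) = -24)
3464*(-3 + A) = 3464*(-3 - 24) = 3464*(-27) = -93528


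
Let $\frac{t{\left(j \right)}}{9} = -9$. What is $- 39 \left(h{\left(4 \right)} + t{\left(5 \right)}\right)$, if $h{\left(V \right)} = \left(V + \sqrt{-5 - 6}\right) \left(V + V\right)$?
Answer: $1911 - 312 i \sqrt{11} \approx 1911.0 - 1034.8 i$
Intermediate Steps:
$h{\left(V \right)} = 2 V \left(V + i \sqrt{11}\right)$ ($h{\left(V \right)} = \left(V + \sqrt{-11}\right) 2 V = \left(V + i \sqrt{11}\right) 2 V = 2 V \left(V + i \sqrt{11}\right)$)
$t{\left(j \right)} = -81$ ($t{\left(j \right)} = 9 \left(-9\right) = -81$)
$- 39 \left(h{\left(4 \right)} + t{\left(5 \right)}\right) = - 39 \left(2 \cdot 4 \left(4 + i \sqrt{11}\right) - 81\right) = - 39 \left(\left(32 + 8 i \sqrt{11}\right) - 81\right) = - 39 \left(-49 + 8 i \sqrt{11}\right) = 1911 - 312 i \sqrt{11}$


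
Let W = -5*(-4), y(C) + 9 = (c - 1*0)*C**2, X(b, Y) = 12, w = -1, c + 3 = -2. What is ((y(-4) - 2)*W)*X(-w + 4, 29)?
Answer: -21840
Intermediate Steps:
c = -5 (c = -3 - 2 = -5)
y(C) = -9 - 5*C**2 (y(C) = -9 + (-5 - 1*0)*C**2 = -9 + (-5 + 0)*C**2 = -9 - 5*C**2)
W = 20
((y(-4) - 2)*W)*X(-w + 4, 29) = (((-9 - 5*(-4)**2) - 2)*20)*12 = (((-9 - 5*16) - 2)*20)*12 = (((-9 - 80) - 2)*20)*12 = ((-89 - 2)*20)*12 = -91*20*12 = -1820*12 = -21840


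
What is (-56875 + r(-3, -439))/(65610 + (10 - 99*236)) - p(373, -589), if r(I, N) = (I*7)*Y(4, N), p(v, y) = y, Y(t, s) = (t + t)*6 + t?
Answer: 24830817/42256 ≈ 587.63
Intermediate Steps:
Y(t, s) = 13*t (Y(t, s) = (2*t)*6 + t = 12*t + t = 13*t)
r(I, N) = 364*I (r(I, N) = (I*7)*(13*4) = (7*I)*52 = 364*I)
(-56875 + r(-3, -439))/(65610 + (10 - 99*236)) - p(373, -589) = (-56875 + 364*(-3))/(65610 + (10 - 99*236)) - 1*(-589) = (-56875 - 1092)/(65610 + (10 - 23364)) + 589 = -57967/(65610 - 23354) + 589 = -57967/42256 + 589 = 24830817/42256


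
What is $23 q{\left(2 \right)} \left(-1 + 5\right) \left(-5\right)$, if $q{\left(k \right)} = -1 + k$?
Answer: $-460$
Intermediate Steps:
$23 q{\left(2 \right)} \left(-1 + 5\right) \left(-5\right) = 23 \left(-1 + 2\right) \left(-1 + 5\right) \left(-5\right) = 23 \cdot 1 \cdot 4 \left(-5\right) = 23 \left(-20\right) = -460$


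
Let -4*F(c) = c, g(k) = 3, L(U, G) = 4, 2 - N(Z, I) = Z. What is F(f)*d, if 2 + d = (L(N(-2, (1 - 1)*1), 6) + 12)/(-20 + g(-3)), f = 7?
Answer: 175/34 ≈ 5.1471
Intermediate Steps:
N(Z, I) = 2 - Z
d = -50/17 (d = -2 + (4 + 12)/(-20 + 3) = -2 + 16/(-17) = -2 + 16*(-1/17) = -2 - 16/17 = -50/17 ≈ -2.9412)
F(c) = -c/4
F(f)*d = -1/4*7*(-50/17) = -7/4*(-50/17) = 175/34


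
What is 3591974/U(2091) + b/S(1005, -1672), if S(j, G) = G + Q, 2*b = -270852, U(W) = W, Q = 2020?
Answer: 161138531/121278 ≈ 1328.7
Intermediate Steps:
b = -135426 (b = (1/2)*(-270852) = -135426)
S(j, G) = 2020 + G (S(j, G) = G + 2020 = 2020 + G)
3591974/U(2091) + b/S(1005, -1672) = 3591974/2091 - 135426/(2020 - 1672) = 3591974*(1/2091) - 135426/348 = 3591974/2091 - 135426*1/348 = 3591974/2091 - 22571/58 = 161138531/121278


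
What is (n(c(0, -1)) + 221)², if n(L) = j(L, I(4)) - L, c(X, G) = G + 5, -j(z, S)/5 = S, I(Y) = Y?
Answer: 38809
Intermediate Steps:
j(z, S) = -5*S
c(X, G) = 5 + G
n(L) = -20 - L (n(L) = -5*4 - L = -20 - L)
(n(c(0, -1)) + 221)² = ((-20 - (5 - 1)) + 221)² = ((-20 - 1*4) + 221)² = ((-20 - 4) + 221)² = (-24 + 221)² = 197² = 38809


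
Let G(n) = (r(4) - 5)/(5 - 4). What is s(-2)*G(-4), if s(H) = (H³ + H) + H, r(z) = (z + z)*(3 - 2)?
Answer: -36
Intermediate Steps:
r(z) = 2*z (r(z) = (2*z)*1 = 2*z)
s(H) = H³ + 2*H (s(H) = (H + H³) + H = H³ + 2*H)
G(n) = 3 (G(n) = (2*4 - 5)/(5 - 4) = (8 - 5)/1 = 3*1 = 3)
s(-2)*G(-4) = -2*(2 + (-2)²)*3 = -2*(2 + 4)*3 = -2*6*3 = -12*3 = -36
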